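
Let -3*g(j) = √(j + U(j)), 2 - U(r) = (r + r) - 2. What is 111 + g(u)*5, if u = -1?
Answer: 111 - 5*√5/3 ≈ 107.27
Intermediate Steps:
U(r) = 4 - 2*r (U(r) = 2 - ((r + r) - 2) = 2 - (2*r - 2) = 2 - (-2 + 2*r) = 2 + (2 - 2*r) = 4 - 2*r)
g(j) = -√(4 - j)/3 (g(j) = -√(j + (4 - 2*j))/3 = -√(4 - j)/3)
111 + g(u)*5 = 111 - √(4 - 1*(-1))/3*5 = 111 - √(4 + 1)/3*5 = 111 - √5/3*5 = 111 - 5*√5/3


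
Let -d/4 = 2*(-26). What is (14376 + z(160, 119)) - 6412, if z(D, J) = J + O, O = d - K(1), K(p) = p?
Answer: 8290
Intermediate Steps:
d = 208 (d = -8*(-26) = -4*(-52) = 208)
O = 207 (O = 208 - 1*1 = 208 - 1 = 207)
z(D, J) = 207 + J (z(D, J) = J + 207 = 207 + J)
(14376 + z(160, 119)) - 6412 = (14376 + (207 + 119)) - 6412 = (14376 + 326) - 6412 = 14702 - 6412 = 8290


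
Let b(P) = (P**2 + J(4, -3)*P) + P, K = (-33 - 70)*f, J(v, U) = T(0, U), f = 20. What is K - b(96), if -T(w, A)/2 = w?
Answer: -11372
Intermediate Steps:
T(w, A) = -2*w
J(v, U) = 0 (J(v, U) = -2*0 = 0)
K = -2060 (K = (-33 - 70)*20 = -103*20 = -2060)
b(P) = P + P**2 (b(P) = (P**2 + 0*P) + P = (P**2 + 0) + P = P**2 + P = P + P**2)
K - b(96) = -2060 - 96*(1 + 96) = -2060 - 96*97 = -2060 - 1*9312 = -2060 - 9312 = -11372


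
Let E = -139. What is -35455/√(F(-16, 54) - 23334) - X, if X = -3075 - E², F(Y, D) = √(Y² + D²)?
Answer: 22396 + 35455*I*√2/(2*√(11667 - √793)) ≈ 22396.0 + 232.38*I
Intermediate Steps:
F(Y, D) = √(D² + Y²)
X = -22396 (X = -3075 - 1*(-139)² = -3075 - 1*19321 = -3075 - 19321 = -22396)
-35455/√(F(-16, 54) - 23334) - X = -35455/√(√(54² + (-16)²) - 23334) - 1*(-22396) = -35455/√(√(2916 + 256) - 23334) + 22396 = -35455/√(√3172 - 23334) + 22396 = -35455/√(2*√793 - 23334) + 22396 = -35455/√(-23334 + 2*√793) + 22396 = 22396 - 35455/√(-23334 + 2*√793)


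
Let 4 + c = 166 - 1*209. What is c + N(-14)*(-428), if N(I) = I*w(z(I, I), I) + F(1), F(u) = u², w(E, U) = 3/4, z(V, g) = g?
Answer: 4019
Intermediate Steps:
c = -47 (c = -4 + (166 - 1*209) = -4 + (166 - 209) = -4 - 43 = -47)
w(E, U) = ¾ (w(E, U) = 3*(¼) = ¾)
N(I) = 1 + 3*I/4 (N(I) = I*(¾) + 1² = 3*I/4 + 1 = 1 + 3*I/4)
c + N(-14)*(-428) = -47 + (1 + (¾)*(-14))*(-428) = -47 + (1 - 21/2)*(-428) = -47 - 19/2*(-428) = -47 + 4066 = 4019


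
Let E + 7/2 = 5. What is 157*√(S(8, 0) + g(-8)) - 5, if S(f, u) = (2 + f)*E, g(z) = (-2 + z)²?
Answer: -5 + 157*√115 ≈ 1678.6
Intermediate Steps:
E = 3/2 (E = -7/2 + 5 = 3/2 ≈ 1.5000)
S(f, u) = 3 + 3*f/2 (S(f, u) = (2 + f)*(3/2) = 3 + 3*f/2)
157*√(S(8, 0) + g(-8)) - 5 = 157*√((3 + (3/2)*8) + (-2 - 8)²) - 5 = 157*√((3 + 12) + (-10)²) - 5 = 157*√(15 + 100) - 5 = 157*√115 - 5 = -5 + 157*√115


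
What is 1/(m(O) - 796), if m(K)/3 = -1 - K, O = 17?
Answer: -1/850 ≈ -0.0011765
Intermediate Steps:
m(K) = -3 - 3*K (m(K) = 3*(-1 - K) = -3 - 3*K)
1/(m(O) - 796) = 1/((-3 - 3*17) - 796) = 1/((-3 - 51) - 796) = 1/(-54 - 796) = 1/(-850) = -1/850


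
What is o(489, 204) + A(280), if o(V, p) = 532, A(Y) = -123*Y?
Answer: -33908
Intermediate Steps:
o(489, 204) + A(280) = 532 - 123*280 = 532 - 34440 = -33908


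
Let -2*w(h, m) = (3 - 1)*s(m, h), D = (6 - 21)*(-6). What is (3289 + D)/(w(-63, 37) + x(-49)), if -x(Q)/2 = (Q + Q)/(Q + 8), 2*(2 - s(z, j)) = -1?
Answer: -277078/597 ≈ -464.12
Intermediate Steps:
s(z, j) = 5/2 (s(z, j) = 2 - 1/2*(-1) = 2 + 1/2 = 5/2)
x(Q) = -4*Q/(8 + Q) (x(Q) = -2*(Q + Q)/(Q + 8) = -2*2*Q/(8 + Q) = -4*Q/(8 + Q))
D = 90 (D = -15*(-6) = 90)
w(h, m) = -5/2 (w(h, m) = -(3 - 1)*5/(2*2) = -5/2)
(3289 + D)/(w(-63, 37) + x(-49)) = (3289 + 90)/(-5/2 - 4*(-49)/(8 - 49)) = 3379/(-5/2 - 4*(-49)/(-41)) = 3379/(-5/2 - 4*(-49)*(-1/41)) = 3379/(-5/2 - 196/41) = 3379/(-597/82) = 3379*(-82/597) = -277078/597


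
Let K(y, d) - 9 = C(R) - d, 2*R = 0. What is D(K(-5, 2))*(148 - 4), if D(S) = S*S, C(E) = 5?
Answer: 20736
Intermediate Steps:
R = 0 (R = (1/2)*0 = 0)
K(y, d) = 14 - d (K(y, d) = 9 + (5 - d) = 14 - d)
D(S) = S**2
D(K(-5, 2))*(148 - 4) = (14 - 1*2)**2*(148 - 4) = (14 - 2)**2*144 = 12**2*144 = 144*144 = 20736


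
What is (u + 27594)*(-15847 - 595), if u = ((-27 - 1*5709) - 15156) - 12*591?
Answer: 6412380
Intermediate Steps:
u = -27984 (u = ((-27 - 5709) - 15156) - 7092 = (-5736 - 15156) - 7092 = -20892 - 7092 = -27984)
(u + 27594)*(-15847 - 595) = (-27984 + 27594)*(-15847 - 595) = -390*(-16442) = 6412380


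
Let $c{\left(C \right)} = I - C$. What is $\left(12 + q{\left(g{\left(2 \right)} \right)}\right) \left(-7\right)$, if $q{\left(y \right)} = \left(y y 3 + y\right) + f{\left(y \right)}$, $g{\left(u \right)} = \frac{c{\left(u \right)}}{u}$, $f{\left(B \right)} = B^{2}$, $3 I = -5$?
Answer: $- \frac{2975}{18} \approx -165.28$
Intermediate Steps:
$I = - \frac{5}{3}$ ($I = \frac{1}{3} \left(-5\right) = - \frac{5}{3} \approx -1.6667$)
$c{\left(C \right)} = - \frac{5}{3} - C$
$g{\left(u \right)} = \frac{- \frac{5}{3} - u}{u}$
$q{\left(y \right)} = y + 4 y^{2}$ ($q{\left(y \right)} = \left(y y 3 + y\right) + y^{2} = \left(y^{2} \cdot 3 + y\right) + y^{2} = \left(3 y^{2} + y\right) + y^{2} = \left(y + 3 y^{2}\right) + y^{2} = y + 4 y^{2}$)
$\left(12 + q{\left(g{\left(2 \right)} \right)}\right) \left(-7\right) = \left(12 + \frac{- \frac{5}{3} - 2}{2} \left(1 + 4 \frac{- \frac{5}{3} - 2}{2}\right)\right) \left(-7\right) = \left(12 + \frac{1}{2} \left(- \frac{11}{3}\right) \left(1 + 4 \cdot \frac{1}{2} \left(- \frac{11}{3}\right)\right)\right) \left(-7\right) = \left(12 - \frac{11 \left(1 + 4 \left(- \frac{11}{6}\right)\right)}{6}\right) \left(-7\right) = \left(12 - \frac{11 \left(1 - \frac{22}{3}\right)}{6}\right) \left(-7\right) = \left(12 - - \frac{209}{18}\right) \left(-7\right) = \left(12 + \frac{209}{18}\right) \left(-7\right) = \frac{425}{18} \left(-7\right) = - \frac{2975}{18}$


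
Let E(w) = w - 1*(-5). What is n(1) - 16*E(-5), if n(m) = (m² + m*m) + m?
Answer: 3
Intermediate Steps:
E(w) = 5 + w (E(w) = w + 5 = 5 + w)
n(m) = m + 2*m² (n(m) = (m² + m²) + m = 2*m² + m = m + 2*m²)
n(1) - 16*E(-5) = 1*(1 + 2*1) - 16*(5 - 5) = 1*(1 + 2) - 16*0 = 1*3 + 0 = 3 + 0 = 3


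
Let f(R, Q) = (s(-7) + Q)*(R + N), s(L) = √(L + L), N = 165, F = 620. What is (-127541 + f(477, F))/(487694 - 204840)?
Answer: 270499/282854 + 321*I*√14/141427 ≈ 0.95632 + 0.0084925*I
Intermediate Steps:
s(L) = √2*√L (s(L) = √(2*L) = √2*√L)
f(R, Q) = (165 + R)*(Q + I*√14) (f(R, Q) = (√2*√(-7) + Q)*(R + 165) = (√2*(I*√7) + Q)*(165 + R) = (I*√14 + Q)*(165 + R) = (Q + I*√14)*(165 + R) = (165 + R)*(Q + I*√14))
(-127541 + f(477, F))/(487694 - 204840) = (-127541 + (165*620 + 620*477 + 165*I*√14 + I*477*√14))/(487694 - 204840) = (-127541 + (102300 + 295740 + 165*I*√14 + 477*I*√14))/282854 = (-127541 + (398040 + 642*I*√14))*(1/282854) = (270499 + 642*I*√14)*(1/282854) = 270499/282854 + 321*I*√14/141427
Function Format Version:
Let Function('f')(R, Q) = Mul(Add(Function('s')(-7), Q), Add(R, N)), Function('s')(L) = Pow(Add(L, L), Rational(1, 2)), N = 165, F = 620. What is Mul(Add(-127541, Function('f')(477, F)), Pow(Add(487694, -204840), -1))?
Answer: Add(Rational(270499, 282854), Mul(Rational(321, 141427), I, Pow(14, Rational(1, 2)))) ≈ Add(0.95632, Mul(0.0084925, I))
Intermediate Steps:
Function('s')(L) = Mul(Pow(2, Rational(1, 2)), Pow(L, Rational(1, 2))) (Function('s')(L) = Pow(Mul(2, L), Rational(1, 2)) = Mul(Pow(2, Rational(1, 2)), Pow(L, Rational(1, 2))))
Function('f')(R, Q) = Mul(Add(165, R), Add(Q, Mul(I, Pow(14, Rational(1, 2))))) (Function('f')(R, Q) = Mul(Add(Mul(Pow(2, Rational(1, 2)), Pow(-7, Rational(1, 2))), Q), Add(R, 165)) = Mul(Add(Mul(Pow(2, Rational(1, 2)), Mul(I, Pow(7, Rational(1, 2)))), Q), Add(165, R)) = Mul(Add(Mul(I, Pow(14, Rational(1, 2))), Q), Add(165, R)) = Mul(Add(Q, Mul(I, Pow(14, Rational(1, 2)))), Add(165, R)) = Mul(Add(165, R), Add(Q, Mul(I, Pow(14, Rational(1, 2))))))
Mul(Add(-127541, Function('f')(477, F)), Pow(Add(487694, -204840), -1)) = Mul(Add(-127541, Add(Mul(165, 620), Mul(620, 477), Mul(165, I, Pow(14, Rational(1, 2))), Mul(I, 477, Pow(14, Rational(1, 2))))), Pow(Add(487694, -204840), -1)) = Mul(Add(-127541, Add(102300, 295740, Mul(165, I, Pow(14, Rational(1, 2))), Mul(477, I, Pow(14, Rational(1, 2))))), Pow(282854, -1)) = Mul(Add(-127541, Add(398040, Mul(642, I, Pow(14, Rational(1, 2))))), Rational(1, 282854)) = Mul(Add(270499, Mul(642, I, Pow(14, Rational(1, 2)))), Rational(1, 282854)) = Add(Rational(270499, 282854), Mul(Rational(321, 141427), I, Pow(14, Rational(1, 2))))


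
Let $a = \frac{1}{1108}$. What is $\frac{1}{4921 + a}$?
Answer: $\frac{1108}{5452469} \approx 0.00020321$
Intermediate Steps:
$a = \frac{1}{1108} \approx 0.00090253$
$\frac{1}{4921 + a} = \frac{1}{4921 + \frac{1}{1108}} = \frac{1}{\frac{5452469}{1108}} = \frac{1108}{5452469}$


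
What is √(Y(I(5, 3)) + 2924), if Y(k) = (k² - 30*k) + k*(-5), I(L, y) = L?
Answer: √2774 ≈ 52.669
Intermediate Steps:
Y(k) = k² - 35*k (Y(k) = (k² - 30*k) - 5*k = k² - 35*k)
√(Y(I(5, 3)) + 2924) = √(5*(-35 + 5) + 2924) = √(5*(-30) + 2924) = √(-150 + 2924) = √2774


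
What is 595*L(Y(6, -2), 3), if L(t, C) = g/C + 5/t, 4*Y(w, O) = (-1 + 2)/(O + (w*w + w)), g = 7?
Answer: 1432165/3 ≈ 4.7739e+5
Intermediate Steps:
Y(w, O) = 1/(4*(O + w + w²)) (Y(w, O) = ((-1 + 2)/(O + (w*w + w)))/4 = (1/(O + (w² + w)))/4 = (1/(O + (w + w²)))/4 = (1/(O + w + w²))/4 = 1/(4*(O + w + w²)))
L(t, C) = 5/t + 7/C (L(t, C) = 7/C + 5/t = 5/t + 7/C)
595*L(Y(6, -2), 3) = 595*(5/((1/(4*(-2 + 6 + 6²)))) + 7/3) = 595*(5/((1/(4*(-2 + 6 + 36)))) + 7*(⅓)) = 595*(5/(((¼)/40)) + 7/3) = 595*(5/(((¼)*(1/40))) + 7/3) = 595*(5/(1/160) + 7/3) = 595*(5*160 + 7/3) = 595*(800 + 7/3) = 595*(2407/3) = 1432165/3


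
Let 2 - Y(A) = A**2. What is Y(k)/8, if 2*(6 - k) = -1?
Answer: -161/32 ≈ -5.0313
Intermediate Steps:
k = 13/2 (k = 6 - 1/2*(-1) = 6 + 1/2 = 13/2 ≈ 6.5000)
Y(A) = 2 - A**2
Y(k)/8 = (2 - (13/2)**2)/8 = (2 - 1*169/4)*(1/8) = (2 - 169/4)*(1/8) = -161/4*1/8 = -161/32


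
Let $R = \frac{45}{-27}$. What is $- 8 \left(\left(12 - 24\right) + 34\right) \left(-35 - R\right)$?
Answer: $\frac{17600}{3} \approx 5866.7$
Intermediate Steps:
$R = - \frac{5}{3}$ ($R = 45 \left(- \frac{1}{27}\right) = - \frac{5}{3} \approx -1.6667$)
$- 8 \left(\left(12 - 24\right) + 34\right) \left(-35 - R\right) = - 8 \left(\left(12 - 24\right) + 34\right) \left(-35 - - \frac{5}{3}\right) = - 8 \left(-12 + 34\right) \left(-35 + \frac{5}{3}\right) = \left(-8\right) 22 \left(- \frac{100}{3}\right) = \left(-176\right) \left(- \frac{100}{3}\right) = \frac{17600}{3}$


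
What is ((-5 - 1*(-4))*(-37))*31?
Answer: 1147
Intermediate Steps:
((-5 - 1*(-4))*(-37))*31 = ((-5 + 4)*(-37))*31 = -1*(-37)*31 = 37*31 = 1147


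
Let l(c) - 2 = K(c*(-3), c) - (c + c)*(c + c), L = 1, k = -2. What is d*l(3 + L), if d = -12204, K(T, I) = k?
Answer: 781056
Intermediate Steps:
K(T, I) = -2
l(c) = -4*c² (l(c) = 2 + (-2 - (c + c)*(c + c)) = 2 + (-2 - 2*c*2*c) = 2 + (-2 - 4*c²) = -4*c²)
d*l(3 + L) = -(-48816)*(3 + 1)² = -(-48816)*4² = -(-48816)*16 = -12204*(-64) = 781056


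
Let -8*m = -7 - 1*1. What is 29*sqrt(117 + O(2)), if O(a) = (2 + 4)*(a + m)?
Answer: 87*sqrt(15) ≈ 336.95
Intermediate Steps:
m = 1 (m = -(-7 - 1*1)/8 = -(-7 - 1)/8 = -1/8*(-8) = 1)
O(a) = 6 + 6*a (O(a) = (2 + 4)*(a + 1) = 6*(1 + a) = 6 + 6*a)
29*sqrt(117 + O(2)) = 29*sqrt(117 + (6 + 6*2)) = 29*sqrt(117 + (6 + 12)) = 29*sqrt(117 + 18) = 29*sqrt(135) = 29*(3*sqrt(15)) = 87*sqrt(15)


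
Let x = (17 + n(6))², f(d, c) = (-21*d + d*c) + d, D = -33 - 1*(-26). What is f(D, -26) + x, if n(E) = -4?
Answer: 491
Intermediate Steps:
D = -7 (D = -33 + 26 = -7)
f(d, c) = -20*d + c*d (f(d, c) = (-21*d + c*d) + d = -20*d + c*d)
x = 169 (x = (17 - 4)² = 13² = 169)
f(D, -26) + x = -7*(-20 - 26) + 169 = -7*(-46) + 169 = 322 + 169 = 491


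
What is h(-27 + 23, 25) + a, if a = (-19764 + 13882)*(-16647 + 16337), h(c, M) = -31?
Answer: 1823389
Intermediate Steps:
a = 1823420 (a = -5882*(-310) = 1823420)
h(-27 + 23, 25) + a = -31 + 1823420 = 1823389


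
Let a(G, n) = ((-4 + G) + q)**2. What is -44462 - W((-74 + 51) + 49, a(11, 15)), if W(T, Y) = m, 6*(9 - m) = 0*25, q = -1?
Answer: -44471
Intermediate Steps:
m = 9 (m = 9 - 0*25 = 9 - 1/6*0 = 9 + 0 = 9)
a(G, n) = (-5 + G)**2 (a(G, n) = ((-4 + G) - 1)**2 = (-5 + G)**2)
W(T, Y) = 9
-44462 - W((-74 + 51) + 49, a(11, 15)) = -44462 - 1*9 = -44462 - 9 = -44471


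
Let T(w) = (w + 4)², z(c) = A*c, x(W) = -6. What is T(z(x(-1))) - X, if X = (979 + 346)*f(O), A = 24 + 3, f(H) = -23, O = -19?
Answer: 55439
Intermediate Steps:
A = 27
z(c) = 27*c
T(w) = (4 + w)²
X = -30475 (X = (979 + 346)*(-23) = 1325*(-23) = -30475)
T(z(x(-1))) - X = (4 + 27*(-6))² - 1*(-30475) = (4 - 162)² + 30475 = (-158)² + 30475 = 24964 + 30475 = 55439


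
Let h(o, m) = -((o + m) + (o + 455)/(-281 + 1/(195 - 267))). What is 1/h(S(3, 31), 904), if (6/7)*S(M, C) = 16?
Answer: -60699/55902632 ≈ -0.0010858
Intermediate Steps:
S(M, C) = 56/3 (S(M, C) = (7/6)*16 = 56/3)
h(o, m) = 32760/20233 - m - 20161*o/20233 (h(o, m) = -((m + o) + (455 + o)/(-281 + 1/(-72))) = -((m + o) + (455 + o)/(-281 - 1/72)) = -((m + o) + (455 + o)/(-20233/72)) = -((m + o) + (455 + o)*(-72/20233)) = -((m + o) + (-32760/20233 - 72*o/20233)) = -(-32760/20233 + m + 20161*o/20233) = 32760/20233 - m - 20161*o/20233)
1/h(S(3, 31), 904) = 1/(32760/20233 - 1*904 - 20161/20233*56/3) = 1/(32760/20233 - 904 - 1129016/60699) = 1/(-55902632/60699) = -60699/55902632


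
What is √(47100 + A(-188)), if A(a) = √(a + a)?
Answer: √(47100 + 2*I*√94) ≈ 217.03 + 0.0447*I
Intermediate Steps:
A(a) = √2*√a (A(a) = √(2*a) = √2*√a)
√(47100 + A(-188)) = √(47100 + √2*√(-188)) = √(47100 + √2*(2*I*√47)) = √(47100 + 2*I*√94)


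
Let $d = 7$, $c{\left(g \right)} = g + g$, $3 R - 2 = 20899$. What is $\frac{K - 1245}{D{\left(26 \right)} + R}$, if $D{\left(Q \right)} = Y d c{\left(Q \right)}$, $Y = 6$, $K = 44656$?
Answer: $\frac{43411}{9151} \approx 4.7439$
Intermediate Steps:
$R = 6967$ ($R = \frac{2}{3} + \frac{1}{3} \cdot 20899 = \frac{2}{3} + \frac{20899}{3} = 6967$)
$c{\left(g \right)} = 2 g$
$D{\left(Q \right)} = 84 Q$ ($D{\left(Q \right)} = 6 \cdot 7 \cdot 2 Q = 42 \cdot 2 Q = 84 Q$)
$\frac{K - 1245}{D{\left(26 \right)} + R} = \frac{44656 - 1245}{84 \cdot 26 + 6967} = \frac{43411}{2184 + 6967} = \frac{43411}{9151}$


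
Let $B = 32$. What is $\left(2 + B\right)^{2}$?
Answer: $1156$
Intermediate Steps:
$\left(2 + B\right)^{2} = \left(2 + 32\right)^{2} = 34^{2} = 1156$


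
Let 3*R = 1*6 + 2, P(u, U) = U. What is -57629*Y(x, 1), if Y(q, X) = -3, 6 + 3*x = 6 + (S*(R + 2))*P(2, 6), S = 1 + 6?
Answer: 172887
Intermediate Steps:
S = 7
R = 8/3 (R = (1*6 + 2)/3 = (6 + 2)/3 = (⅓)*8 = 8/3 ≈ 2.6667)
x = 196/3 (x = -2 + (6 + (7*(8/3 + 2))*6)/3 = -2 + (6 + (7*(14/3))*6)/3 = -2 + (6 + (98/3)*6)/3 = -2 + (6 + 196)/3 = -2 + (⅓)*202 = -2 + 202/3 = 196/3 ≈ 65.333)
-57629*Y(x, 1) = -57629*(-3) = 172887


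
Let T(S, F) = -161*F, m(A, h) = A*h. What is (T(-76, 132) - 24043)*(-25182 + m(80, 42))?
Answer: 988427490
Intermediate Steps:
(T(-76, 132) - 24043)*(-25182 + m(80, 42)) = (-161*132 - 24043)*(-25182 + 80*42) = (-21252 - 24043)*(-25182 + 3360) = -45295*(-21822) = 988427490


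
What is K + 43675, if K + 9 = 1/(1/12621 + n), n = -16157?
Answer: 8904261367715/203917496 ≈ 43666.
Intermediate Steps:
K = -1835270085/203917496 (K = -9 + 1/(1/12621 - 16157) = -9 + 1/(-203917496/12621) = -9 - 12621/203917496 = -1835270085/203917496 ≈ -9.0001)
K + 43675 = -1835270085/203917496 + 43675 = 8904261367715/203917496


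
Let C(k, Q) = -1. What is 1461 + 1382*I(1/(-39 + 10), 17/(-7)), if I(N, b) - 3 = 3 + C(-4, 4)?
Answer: 8371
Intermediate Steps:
I(N, b) = 5 (I(N, b) = 3 + (3 - 1) = 3 + 2 = 5)
1461 + 1382*I(1/(-39 + 10), 17/(-7)) = 1461 + 1382*5 = 1461 + 6910 = 8371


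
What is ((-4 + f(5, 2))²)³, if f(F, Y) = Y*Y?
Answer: 0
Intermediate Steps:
f(F, Y) = Y²
((-4 + f(5, 2))²)³ = ((-4 + 2²)²)³ = ((-4 + 4)²)³ = (0²)³ = 0³ = 0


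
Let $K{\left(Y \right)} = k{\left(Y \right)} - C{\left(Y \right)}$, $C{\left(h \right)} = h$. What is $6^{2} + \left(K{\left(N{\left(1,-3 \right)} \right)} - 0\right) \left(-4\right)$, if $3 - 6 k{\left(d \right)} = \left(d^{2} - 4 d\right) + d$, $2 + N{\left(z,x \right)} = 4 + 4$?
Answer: $70$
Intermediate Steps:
$N{\left(z,x \right)} = 6$ ($N{\left(z,x \right)} = -2 + \left(4 + 4\right) = -2 + 8 = 6$)
$k{\left(d \right)} = \frac{1}{2} + \frac{d}{2} - \frac{d^{2}}{6}$ ($k{\left(d \right)} = \frac{1}{2} - \frac{\left(d^{2} - 4 d\right) + d}{6} = \frac{1}{2} - \frac{d^{2} - 3 d}{6} = \frac{1}{2} - \left(- \frac{d}{2} + \frac{d^{2}}{6}\right) = \frac{1}{2} + \frac{d}{2} - \frac{d^{2}}{6}$)
$K{\left(Y \right)} = \frac{1}{2} - \frac{Y}{2} - \frac{Y^{2}}{6}$ ($K{\left(Y \right)} = \left(\frac{1}{2} + \frac{Y}{2} - \frac{Y^{2}}{6}\right) - Y = \frac{1}{2} - \frac{Y}{2} - \frac{Y^{2}}{6}$)
$6^{2} + \left(K{\left(N{\left(1,-3 \right)} \right)} - 0\right) \left(-4\right) = 6^{2} + \left(\left(\frac{1}{2} - 3 - \frac{6^{2}}{6}\right) - 0\right) \left(-4\right) = 36 + \left(\left(\frac{1}{2} - 3 - 6\right) + 0\right) \left(-4\right) = 36 + \left(- \frac{17}{2} + 0\right) \left(-4\right) = 36 - -34 = 36 + 34 = 70$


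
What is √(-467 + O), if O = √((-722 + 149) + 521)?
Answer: √(-467 + 2*I*√13) ≈ 0.1668 + 21.611*I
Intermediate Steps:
O = 2*I*√13 (O = √(-573 + 521) = √(-52) = 2*I*√13 ≈ 7.2111*I)
√(-467 + O) = √(-467 + 2*I*√13)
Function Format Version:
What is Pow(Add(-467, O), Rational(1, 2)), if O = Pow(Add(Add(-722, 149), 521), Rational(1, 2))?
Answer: Pow(Add(-467, Mul(2, I, Pow(13, Rational(1, 2)))), Rational(1, 2)) ≈ Add(0.1668, Mul(21.611, I))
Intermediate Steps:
O = Mul(2, I, Pow(13, Rational(1, 2))) (O = Pow(Add(-573, 521), Rational(1, 2)) = Pow(-52, Rational(1, 2)) = Mul(2, I, Pow(13, Rational(1, 2))) ≈ Mul(7.2111, I))
Pow(Add(-467, O), Rational(1, 2)) = Pow(Add(-467, Mul(2, I, Pow(13, Rational(1, 2)))), Rational(1, 2))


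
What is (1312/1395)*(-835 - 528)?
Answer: -1788256/1395 ≈ -1281.9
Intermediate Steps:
(1312/1395)*(-835 - 528) = (1312*(1/1395))*(-1363) = (1312/1395)*(-1363) = -1788256/1395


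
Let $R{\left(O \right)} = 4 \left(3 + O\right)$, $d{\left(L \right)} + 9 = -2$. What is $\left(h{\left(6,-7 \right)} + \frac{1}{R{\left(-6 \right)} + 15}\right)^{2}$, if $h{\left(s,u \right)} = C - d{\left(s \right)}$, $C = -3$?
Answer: $\frac{625}{9} \approx 69.444$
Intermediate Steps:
$d{\left(L \right)} = -11$ ($d{\left(L \right)} = -9 - 2 = -11$)
$R{\left(O \right)} = 12 + 4 O$
$h{\left(s,u \right)} = 8$ ($h{\left(s,u \right)} = -3 - -11 = -3 + 11 = 8$)
$\left(h{\left(6,-7 \right)} + \frac{1}{R{\left(-6 \right)} + 15}\right)^{2} = \left(8 + \frac{1}{\left(12 + 4 \left(-6\right)\right) + 15}\right)^{2} = \left(8 + \frac{1}{\left(12 - 24\right) + 15}\right)^{2} = \left(8 + \frac{1}{-12 + 15}\right)^{2} = \left(8 + \frac{1}{3}\right)^{2} = \left(\frac{25}{3}\right)^{2} = \frac{625}{9}$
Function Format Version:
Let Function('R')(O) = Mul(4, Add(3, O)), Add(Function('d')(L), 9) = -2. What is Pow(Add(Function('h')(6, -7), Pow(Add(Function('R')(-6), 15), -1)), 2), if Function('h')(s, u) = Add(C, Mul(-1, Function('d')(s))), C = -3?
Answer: Rational(625, 9) ≈ 69.444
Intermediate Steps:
Function('d')(L) = -11 (Function('d')(L) = Add(-9, -2) = -11)
Function('R')(O) = Add(12, Mul(4, O))
Function('h')(s, u) = 8 (Function('h')(s, u) = Add(-3, Mul(-1, -11)) = Add(-3, 11) = 8)
Pow(Add(Function('h')(6, -7), Pow(Add(Function('R')(-6), 15), -1)), 2) = Pow(Add(8, Pow(Add(Add(12, Mul(4, -6)), 15), -1)), 2) = Pow(Add(8, Pow(Add(Add(12, -24), 15), -1)), 2) = Pow(Add(8, Pow(Add(-12, 15), -1)), 2) = Pow(Add(8, Pow(3, -1)), 2) = Pow(Add(8, Rational(1, 3)), 2) = Pow(Rational(25, 3), 2) = Rational(625, 9)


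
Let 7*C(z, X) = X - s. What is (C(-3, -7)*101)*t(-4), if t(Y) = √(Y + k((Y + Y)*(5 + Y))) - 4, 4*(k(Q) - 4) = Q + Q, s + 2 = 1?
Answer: 2424/7 - 1212*I/7 ≈ 346.29 - 173.14*I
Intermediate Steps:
s = -1 (s = -2 + 1 = -1)
k(Q) = 4 + Q/2 (k(Q) = 4 + (Q + Q)/4 = 4 + (2*Q)/4 = 4 + Q/2)
C(z, X) = ⅐ + X/7 (C(z, X) = (X - 1*(-1))/7 = (X + 1)/7 = (1 + X)/7 = ⅐ + X/7)
t(Y) = -4 + √(4 + Y + Y*(5 + Y)) (t(Y) = √(Y + (4 + ((Y + Y)*(5 + Y))/2)) - 4 = √(Y + (4 + ((2*Y)*(5 + Y))/2)) - 4 = √(Y + (4 + (2*Y*(5 + Y))/2)) - 4 = √(Y + (4 + Y*(5 + Y))) - 4 = √(4 + Y + Y*(5 + Y)) - 4 = -4 + √(4 + Y + Y*(5 + Y)))
(C(-3, -7)*101)*t(-4) = ((⅐ + (⅐)*(-7))*101)*(-4 + √(4 - 4 - 4*(5 - 4))) = ((⅐ - 1)*101)*(-4 + √(4 - 4 - 4*1)) = (-6/7*101)*(-4 + √(4 - 4 - 4)) = -606*(-4 + √(-4))/7 = -606*(-4 + 2*I)/7 = 2424/7 - 1212*I/7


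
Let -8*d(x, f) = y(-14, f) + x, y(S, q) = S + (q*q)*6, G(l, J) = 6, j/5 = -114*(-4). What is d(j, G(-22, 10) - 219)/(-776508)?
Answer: 17155/388254 ≈ 0.044185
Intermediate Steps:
j = 2280 (j = 5*(-114*(-4)) = 5*456 = 2280)
y(S, q) = S + 6*q**2 (y(S, q) = S + q**2*6 = S + 6*q**2)
d(x, f) = 7/4 - 3*f**2/4 - x/8 (d(x, f) = -((-14 + 6*f**2) + x)/8 = -(-14 + x + 6*f**2)/8 = 7/4 - 3*f**2/4 - x/8)
d(j, G(-22, 10) - 219)/(-776508) = (7/4 - 3*(6 - 219)**2/4 - 1/8*2280)/(-776508) = (7/4 - 3/4*(-213)**2 - 285)*(-1/776508) = (7/4 - 3/4*45369 - 285)*(-1/776508) = (7/4 - 136107/4 - 285)*(-1/776508) = -34310*(-1/776508) = 17155/388254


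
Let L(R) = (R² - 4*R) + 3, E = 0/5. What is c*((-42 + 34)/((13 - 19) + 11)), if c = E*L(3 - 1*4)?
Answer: 0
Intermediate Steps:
E = 0 (E = 0*(⅕) = 0)
L(R) = 3 + R² - 4*R
c = 0 (c = 0*(3 + (3 - 1*4)² - 4*(3 - 1*4)) = 0*(3 + (3 - 4)² - 4*(3 - 4)) = 0*(3 + (-1)² - 4*(-1)) = 0*(3 + 1 + 4) = 0*8 = 0)
c*((-42 + 34)/((13 - 19) + 11)) = 0*((-42 + 34)/((13 - 19) + 11)) = 0*(-8/(-6 + 11)) = 0*(-8/5) = 0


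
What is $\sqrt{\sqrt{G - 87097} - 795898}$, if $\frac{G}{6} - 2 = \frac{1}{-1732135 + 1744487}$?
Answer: $\frac{\sqrt{-474342473632 + 386 i \sqrt{207605065402}}}{772} \approx 0.16539 + 892.13 i$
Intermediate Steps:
$G = \frac{74115}{6176}$ ($G = 12 + \frac{6}{-1732135 + 1744487} = 12 + \frac{6}{12352} = 12 + 6 \cdot \frac{1}{12352} = 12 + \frac{3}{6176} = \frac{74115}{6176} \approx 12.0$)
$\sqrt{\sqrt{G - 87097} - 795898} = \sqrt{\sqrt{\frac{74115}{6176} - 87097} - 795898} = \sqrt{\sqrt{- \frac{537836957}{6176}} - 795898} = \sqrt{\frac{i \sqrt{207605065402}}{1544} - 795898} = \sqrt{-795898 + \frac{i \sqrt{207605065402}}{1544}}$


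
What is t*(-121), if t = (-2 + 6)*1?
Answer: -484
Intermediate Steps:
t = 4 (t = 4*1 = 4)
t*(-121) = 4*(-121) = -484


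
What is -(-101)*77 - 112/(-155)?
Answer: 1205547/155 ≈ 7777.7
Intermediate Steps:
-(-101)*77 - 112/(-155) = -101*(-77) - 112*(-1/155) = 7777 + 112/155 = 1205547/155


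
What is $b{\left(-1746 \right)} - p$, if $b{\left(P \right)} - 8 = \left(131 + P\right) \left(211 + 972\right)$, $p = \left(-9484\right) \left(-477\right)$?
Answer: $-6434405$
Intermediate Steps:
$p = 4523868$
$b{\left(P \right)} = 154981 + 1183 P$ ($b{\left(P \right)} = 8 + \left(131 + P\right) \left(211 + 972\right) = 8 + \left(131 + P\right) 1183 = 8 + \left(154973 + 1183 P\right) = 154981 + 1183 P$)
$b{\left(-1746 \right)} - p = \left(154981 + 1183 \left(-1746\right)\right) - 4523868 = \left(154981 - 2065518\right) - 4523868 = -1910537 - 4523868 = -6434405$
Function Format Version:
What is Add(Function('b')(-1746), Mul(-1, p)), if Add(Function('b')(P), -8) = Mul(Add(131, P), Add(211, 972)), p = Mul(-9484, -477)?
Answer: -6434405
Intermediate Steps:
p = 4523868
Function('b')(P) = Add(154981, Mul(1183, P)) (Function('b')(P) = Add(8, Mul(Add(131, P), Add(211, 972))) = Add(8, Mul(Add(131, P), 1183)) = Add(8, Add(154973, Mul(1183, P))) = Add(154981, Mul(1183, P)))
Add(Function('b')(-1746), Mul(-1, p)) = Add(Add(154981, Mul(1183, -1746)), Mul(-1, 4523868)) = Add(Add(154981, -2065518), -4523868) = Add(-1910537, -4523868) = -6434405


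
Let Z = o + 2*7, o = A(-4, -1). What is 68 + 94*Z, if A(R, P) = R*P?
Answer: 1760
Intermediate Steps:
A(R, P) = P*R
o = 4 (o = -1*(-4) = 4)
Z = 18 (Z = 4 + 2*7 = 4 + 14 = 18)
68 + 94*Z = 68 + 94*18 = 68 + 1692 = 1760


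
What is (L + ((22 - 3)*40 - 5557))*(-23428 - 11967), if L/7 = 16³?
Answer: -845055625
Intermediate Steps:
L = 28672 (L = 7*16³ = 7*4096 = 28672)
(L + ((22 - 3)*40 - 5557))*(-23428 - 11967) = (28672 + ((22 - 3)*40 - 5557))*(-23428 - 11967) = (28672 + (19*40 - 5557))*(-35395) = (28672 + (760 - 5557))*(-35395) = (28672 - 4797)*(-35395) = 23875*(-35395) = -845055625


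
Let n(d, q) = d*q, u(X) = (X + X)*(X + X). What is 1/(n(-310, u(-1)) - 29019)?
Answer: -1/30259 ≈ -3.3048e-5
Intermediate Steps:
u(X) = 4*X² (u(X) = (2*X)*(2*X) = 4*X²)
1/(n(-310, u(-1)) - 29019) = 1/(-1240*(-1)² - 29019) = 1/(-1240 - 29019) = 1/(-30259) = -1/30259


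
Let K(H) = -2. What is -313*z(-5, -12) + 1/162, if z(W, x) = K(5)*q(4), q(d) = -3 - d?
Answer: -709883/162 ≈ -4382.0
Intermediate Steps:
z(W, x) = 14 (z(W, x) = -2*(-3 - 1*4) = -2*(-3 - 4) = -2*(-7) = 14)
-313*z(-5, -12) + 1/162 = -313*14 + 1/162 = -4382 + 1/162 = -709883/162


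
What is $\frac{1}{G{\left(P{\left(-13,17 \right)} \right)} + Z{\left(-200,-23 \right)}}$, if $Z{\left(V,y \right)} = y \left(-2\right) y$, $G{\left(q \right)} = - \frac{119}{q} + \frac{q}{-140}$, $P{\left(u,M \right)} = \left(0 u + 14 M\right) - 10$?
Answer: $- \frac{7980}{8460001} \approx -0.00094326$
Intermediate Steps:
$P{\left(u,M \right)} = -10 + 14 M$ ($P{\left(u,M \right)} = \left(0 + 14 M\right) - 10 = 14 M - 10 = -10 + 14 M$)
$G{\left(q \right)} = - \frac{119}{q} - \frac{q}{140}$ ($G{\left(q \right)} = - \frac{119}{q} + q \left(- \frac{1}{140}\right) = - \frac{119}{q} - \frac{q}{140}$)
$Z{\left(V,y \right)} = - 2 y^{2}$ ($Z{\left(V,y \right)} = - 2 y y = - 2 y^{2}$)
$\frac{1}{G{\left(P{\left(-13,17 \right)} \right)} + Z{\left(-200,-23 \right)}} = \frac{1}{\left(- \frac{119}{-10 + 14 \cdot 17} - \frac{-10 + 14 \cdot 17}{140}\right) - 2 \left(-23\right)^{2}} = \frac{1}{\left(- \frac{119}{-10 + 238} - \frac{-10 + 238}{140}\right) - 1058} = \frac{1}{\left(- \frac{119}{228} - \frac{57}{35}\right) - 1058} = \frac{1}{- \frac{17161}{7980} - 1058} = \frac{1}{- \frac{8460001}{7980}} = - \frac{7980}{8460001}$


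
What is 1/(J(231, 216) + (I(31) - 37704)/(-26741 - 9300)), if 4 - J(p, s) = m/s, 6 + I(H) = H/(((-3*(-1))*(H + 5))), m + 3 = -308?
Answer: 7784856/50493473 ≈ 0.15418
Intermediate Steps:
m = -311 (m = -3 - 308 = -311)
I(H) = -6 + H/(15 + 3*H) (I(H) = -6 + H/(((-3*(-1))*(H + 5))) = -6 + H/((3*(5 + H))) = -6 + H/(15 + 3*H))
J(p, s) = 4 + 311/s (J(p, s) = 4 - (-311)/s = 4 + 311/s)
1/(J(231, 216) + (I(31) - 37704)/(-26741 - 9300)) = 1/((4 + 311/216) + ((-90 - 17*31)/(3*(5 + 31)) - 37704)/(-26741 - 9300)) = 1/((4 + 311*(1/216)) + ((⅓)*(-90 - 527)/36 - 37704)/(-36041)) = 1/((4 + 311/216) + ((⅓)*(1/36)*(-617) - 37704)*(-1/36041)) = 1/(1175/216 + (-617/108 - 37704)*(-1/36041)) = 1/(1175/216 - 4072649/108*(-1/36041)) = 1/(1175/216 + 4072649/3892428) = 1/(50493473/7784856) = 7784856/50493473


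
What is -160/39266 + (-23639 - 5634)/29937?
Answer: -577111769/587753121 ≈ -0.98189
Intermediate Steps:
-160/39266 + (-23639 - 5634)/29937 = -160*1/39266 - 29273*1/29937 = -80/19633 - 29273/29937 = -577111769/587753121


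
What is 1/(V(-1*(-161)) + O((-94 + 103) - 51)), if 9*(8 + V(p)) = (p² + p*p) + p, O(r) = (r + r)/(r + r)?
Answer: 9/51940 ≈ 0.00017328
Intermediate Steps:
O(r) = 1 (O(r) = (2*r)/((2*r)) = (2*r)*(1/(2*r)) = 1)
V(p) = -8 + p/9 + 2*p²/9 (V(p) = -8 + ((p² + p*p) + p)/9 = -8 + ((p² + p²) + p)/9 = -8 + (2*p² + p)/9 = -8 + (p + 2*p²)/9 = -8 + (p/9 + 2*p²/9) = -8 + p/9 + 2*p²/9)
1/(V(-1*(-161)) + O((-94 + 103) - 51)) = 1/((-8 + (-1*(-161))/9 + 2*(-1*(-161))²/9) + 1) = 1/((-8 + (⅑)*161 + (2/9)*161²) + 1) = 1/((-8 + 161/9 + (2/9)*25921) + 1) = 1/((-8 + 161/9 + 51842/9) + 1) = 1/(51931/9 + 1) = 1/(51940/9) = 9/51940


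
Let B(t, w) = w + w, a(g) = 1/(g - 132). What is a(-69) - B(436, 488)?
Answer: -196177/201 ≈ -976.00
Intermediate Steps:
a(g) = 1/(-132 + g)
B(t, w) = 2*w
a(-69) - B(436, 488) = 1/(-132 - 69) - 2*488 = 1/(-201) - 1*976 = -1/201 - 976 = -196177/201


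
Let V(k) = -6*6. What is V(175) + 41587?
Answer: 41551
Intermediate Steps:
V(k) = -36
V(175) + 41587 = -36 + 41587 = 41551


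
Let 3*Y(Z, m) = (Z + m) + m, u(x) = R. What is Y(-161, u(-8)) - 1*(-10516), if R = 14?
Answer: 31415/3 ≈ 10472.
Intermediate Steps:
u(x) = 14
Y(Z, m) = Z/3 + 2*m/3 (Y(Z, m) = ((Z + m) + m)/3 = (Z + 2*m)/3 = Z/3 + 2*m/3)
Y(-161, u(-8)) - 1*(-10516) = ((1/3)*(-161) + (2/3)*14) - 1*(-10516) = (-161/3 + 28/3) + 10516 = -133/3 + 10516 = 31415/3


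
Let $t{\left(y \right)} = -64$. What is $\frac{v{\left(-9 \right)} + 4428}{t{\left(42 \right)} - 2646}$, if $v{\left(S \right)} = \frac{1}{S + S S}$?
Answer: $- \frac{318817}{195120} \approx -1.634$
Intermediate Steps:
$v{\left(S \right)} = \frac{1}{S + S^{2}}$
$\frac{v{\left(-9 \right)} + 4428}{t{\left(42 \right)} - 2646} = \frac{\frac{1}{\left(-9\right) \left(1 - 9\right)} + 4428}{-64 - 2646} = \frac{- \frac{1}{9 \left(-8\right)} + 4428}{-2710} = \left(\left(- \frac{1}{9}\right) \left(- \frac{1}{8}\right) + 4428\right) \left(- \frac{1}{2710}\right) = \left(\frac{1}{72} + 4428\right) \left(- \frac{1}{2710}\right) = \frac{318817}{72} \left(- \frac{1}{2710}\right) = - \frac{318817}{195120}$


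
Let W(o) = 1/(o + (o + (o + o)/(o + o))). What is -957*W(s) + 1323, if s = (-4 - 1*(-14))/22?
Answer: 5752/7 ≈ 821.71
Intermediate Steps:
s = 5/11 (s = (-4 + 14)*(1/22) = 10*(1/22) = 5/11 ≈ 0.45455)
W(o) = 1/(1 + 2*o) (W(o) = 1/(o + (o + (2*o)/((2*o)))) = 1/(o + (o + (2*o)*(1/(2*o)))) = 1/(o + (o + 1)) = 1/(o + (1 + o)) = 1/(1 + 2*o))
-957*W(s) + 1323 = -957/(1 + 2*(5/11)) + 1323 = -957/(1 + 10/11) + 1323 = -957/21/11 + 1323 = -957*11/21 + 1323 = -3509/7 + 1323 = 5752/7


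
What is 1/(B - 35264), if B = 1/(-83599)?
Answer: -83599/2948035137 ≈ -2.8358e-5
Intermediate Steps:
B = -1/83599 ≈ -1.1962e-5
1/(B - 35264) = 1/(-1/83599 - 35264) = 1/(-2948035137/83599) = -83599/2948035137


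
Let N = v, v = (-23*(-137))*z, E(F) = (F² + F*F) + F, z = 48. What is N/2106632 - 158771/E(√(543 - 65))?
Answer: -83581887952/503221719 + 158771*√478/913458 ≈ -162.29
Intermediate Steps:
E(F) = F + 2*F² (E(F) = (F² + F²) + F = 2*F² + F = F + 2*F²)
v = 151248 (v = -23*(-137)*48 = 3151*48 = 151248)
N = 151248
N/2106632 - 158771/E(√(543 - 65)) = 151248/2106632 - 158771*1/((1 + 2*√(543 - 65))*√(543 - 65)) = 151248*(1/2106632) - 158771*√478/(478*(1 + 2*√478)) = 18906/263329 - 158771*√478/(478*(1 + 2*√478))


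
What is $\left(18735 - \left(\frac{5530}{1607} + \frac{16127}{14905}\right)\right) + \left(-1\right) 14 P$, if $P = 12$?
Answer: $\frac{444614663206}{23952335} \approx 18562.0$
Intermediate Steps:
$\left(18735 - \left(\frac{5530}{1607} + \frac{16127}{14905}\right)\right) + \left(-1\right) 14 P = \left(18735 - \left(\frac{5530}{1607} + \frac{16127}{14905}\right)\right) + \left(-1\right) 14 \cdot 12 = \left(18735 - \frac{108340739}{23952335}\right) - 168 = \frac{448638655486}{23952335} - 168 = \frac{444614663206}{23952335}$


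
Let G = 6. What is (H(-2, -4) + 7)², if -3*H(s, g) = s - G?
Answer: 841/9 ≈ 93.444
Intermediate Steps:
H(s, g) = 2 - s/3 (H(s, g) = -(s - 1*6)/3 = -(s - 6)/3 = -(-6 + s)/3 = 2 - s/3)
(H(-2, -4) + 7)² = ((2 - ⅓*(-2)) + 7)² = ((2 + ⅔) + 7)² = (8/3 + 7)² = (29/3)² = 841/9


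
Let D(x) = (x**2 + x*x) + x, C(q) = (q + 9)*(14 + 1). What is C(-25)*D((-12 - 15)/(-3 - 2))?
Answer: -76464/5 ≈ -15293.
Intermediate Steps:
C(q) = 135 + 15*q (C(q) = (9 + q)*15 = 135 + 15*q)
D(x) = x + 2*x**2 (D(x) = (x**2 + x**2) + x = 2*x**2 + x = x + 2*x**2)
C(-25)*D((-12 - 15)/(-3 - 2)) = (135 + 15*(-25))*(((-12 - 15)/(-3 - 2))*(1 + 2*((-12 - 15)/(-3 - 2)))) = (135 - 375)*((-27/(-5))*(1 + 2*(-27/(-5)))) = -240*(-27*(-1/5))*(1 + 2*(-27*(-1/5))) = -1296*(1 + 2*(27/5)) = -1296*(1 + 54/5) = -1296*59/5 = -240*1593/25 = -76464/5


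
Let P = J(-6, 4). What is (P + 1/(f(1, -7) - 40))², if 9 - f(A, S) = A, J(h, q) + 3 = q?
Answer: 961/1024 ≈ 0.93848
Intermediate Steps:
J(h, q) = -3 + q
f(A, S) = 9 - A
P = 1 (P = -3 + 4 = 1)
(P + 1/(f(1, -7) - 40))² = (1 + 1/((9 - 1*1) - 40))² = (1 + 1/((9 - 1) - 40))² = (1 + 1/(8 - 40))² = (1 + 1/(-32))² = (1 - 1/32)² = (31/32)² = 961/1024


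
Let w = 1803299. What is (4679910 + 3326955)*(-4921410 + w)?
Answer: -24966293832015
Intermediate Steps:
(4679910 + 3326955)*(-4921410 + w) = (4679910 + 3326955)*(-4921410 + 1803299) = 8006865*(-3118111) = -24966293832015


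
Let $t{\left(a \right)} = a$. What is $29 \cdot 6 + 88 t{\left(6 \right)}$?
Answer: $702$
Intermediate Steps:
$29 \cdot 6 + 88 t{\left(6 \right)} = 29 \cdot 6 + 88 \cdot 6 = 174 + 528 = 702$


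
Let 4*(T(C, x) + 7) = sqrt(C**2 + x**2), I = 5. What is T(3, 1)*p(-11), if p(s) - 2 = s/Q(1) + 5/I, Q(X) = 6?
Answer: -49/6 + 7*sqrt(10)/24 ≈ -7.2443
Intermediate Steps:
p(s) = 3 + s/6 (p(s) = 2 + (s/6 + 5/5) = 2 + (s*(1/6) + 5*(1/5)) = 2 + (s/6 + 1) = 2 + (1 + s/6) = 3 + s/6)
T(C, x) = -7 + sqrt(C**2 + x**2)/4
T(3, 1)*p(-11) = (-7 + sqrt(3**2 + 1**2)/4)*(3 + (1/6)*(-11)) = (-7 + sqrt(9 + 1)/4)*(3 - 11/6) = (-7 + sqrt(10)/4)*(7/6) = -49/6 + 7*sqrt(10)/24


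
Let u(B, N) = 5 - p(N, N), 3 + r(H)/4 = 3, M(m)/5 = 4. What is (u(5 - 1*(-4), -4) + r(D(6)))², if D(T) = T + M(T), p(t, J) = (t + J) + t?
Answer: 289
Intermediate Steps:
p(t, J) = J + 2*t (p(t, J) = (J + t) + t = J + 2*t)
M(m) = 20 (M(m) = 5*4 = 20)
D(T) = 20 + T (D(T) = T + 20 = 20 + T)
r(H) = 0 (r(H) = -12 + 4*3 = -12 + 12 = 0)
u(B, N) = 5 - 3*N (u(B, N) = 5 - (N + 2*N) = 5 - 3*N)
(u(5 - 1*(-4), -4) + r(D(6)))² = ((5 - 3*(-4)) + 0)² = ((5 + 12) + 0)² = (17 + 0)² = 17² = 289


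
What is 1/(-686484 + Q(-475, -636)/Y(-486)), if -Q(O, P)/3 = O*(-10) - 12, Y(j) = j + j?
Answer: -162/111208039 ≈ -1.4567e-6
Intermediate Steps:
Y(j) = 2*j
Q(O, P) = 36 + 30*O (Q(O, P) = -3*(O*(-10) - 12) = -3*(-10*O - 12) = -3*(-12 - 10*O) = 36 + 30*O)
1/(-686484 + Q(-475, -636)/Y(-486)) = 1/(-686484 + (36 + 30*(-475))/((2*(-486)))) = 1/(-686484 + (36 - 14250)/(-972)) = 1/(-686484 - 14214*(-1/972)) = 1/(-686484 + 2369/162) = 1/(-111208039/162) = -162/111208039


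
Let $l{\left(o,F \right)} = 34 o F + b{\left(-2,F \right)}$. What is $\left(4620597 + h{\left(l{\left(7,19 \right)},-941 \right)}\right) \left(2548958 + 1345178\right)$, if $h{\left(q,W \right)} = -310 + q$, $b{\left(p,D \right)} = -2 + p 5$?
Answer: $18009588490392$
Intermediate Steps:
$b{\left(p,D \right)} = -2 + 5 p$
$l{\left(o,F \right)} = -12 + 34 F o$ ($l{\left(o,F \right)} = 34 o F + \left(-2 + 5 \left(-2\right)\right) = 34 F o - 12 = -12 + 34 F o$)
$\left(4620597 + h{\left(l{\left(7,19 \right)},-941 \right)}\right) \left(2548958 + 1345178\right) = \left(4620597 - \left(322 - 4522\right)\right) \left(2548958 + 1345178\right) = \left(4620597 + \left(-310 + \left(-12 + 4522\right)\right)\right) 3894136 = \left(4620597 + \left(-310 + 4510\right)\right) 3894136 = \left(4620597 + 4200\right) 3894136 = 4624797 \cdot 3894136 = 18009588490392$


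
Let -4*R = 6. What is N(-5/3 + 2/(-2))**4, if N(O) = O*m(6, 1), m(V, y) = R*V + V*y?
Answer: 4096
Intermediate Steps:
R = -3/2 (R = -1/4*6 = -3/2 ≈ -1.5000)
m(V, y) = -3*V/2 + V*y
N(O) = -3*O (N(O) = O*((1/2)*6*(-3 + 2*1)) = O*((1/2)*6*(-3 + 2)) = O*((1/2)*6*(-1)) = O*(-3) = -3*O)
N(-5/3 + 2/(-2))**4 = (-3*(-5/3 + 2/(-2)))**4 = (-3*(-5*1/3 + 2*(-1/2)))**4 = (-3*(-5/3 - 1))**4 = (-3*(-8/3))**4 = 8**4 = 4096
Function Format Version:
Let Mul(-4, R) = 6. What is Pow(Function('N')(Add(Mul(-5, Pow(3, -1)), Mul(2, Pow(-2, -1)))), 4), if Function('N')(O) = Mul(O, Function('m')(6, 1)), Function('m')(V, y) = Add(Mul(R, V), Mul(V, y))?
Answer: 4096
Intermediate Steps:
R = Rational(-3, 2) (R = Mul(Rational(-1, 4), 6) = Rational(-3, 2) ≈ -1.5000)
Function('m')(V, y) = Add(Mul(Rational(-3, 2), V), Mul(V, y))
Function('N')(O) = Mul(-3, O) (Function('N')(O) = Mul(O, Mul(Rational(1, 2), 6, Add(-3, Mul(2, 1)))) = Mul(O, Mul(Rational(1, 2), 6, Add(-3, 2))) = Mul(O, Mul(Rational(1, 2), 6, -1)) = Mul(O, -3) = Mul(-3, O))
Pow(Function('N')(Add(Mul(-5, Pow(3, -1)), Mul(2, Pow(-2, -1)))), 4) = Pow(Mul(-3, Add(Mul(-5, Pow(3, -1)), Mul(2, Pow(-2, -1)))), 4) = Pow(Mul(-3, Add(Mul(-5, Rational(1, 3)), Mul(2, Rational(-1, 2)))), 4) = Pow(Mul(-3, Add(Rational(-5, 3), -1)), 4) = Pow(Mul(-3, Rational(-8, 3)), 4) = Pow(8, 4) = 4096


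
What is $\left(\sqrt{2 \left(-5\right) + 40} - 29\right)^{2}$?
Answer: $\left(29 - \sqrt{30}\right)^{2} \approx 553.32$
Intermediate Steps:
$\left(\sqrt{2 \left(-5\right) + 40} - 29\right)^{2} = \left(\sqrt{-10 + 40} - 29\right)^{2} = \left(\sqrt{30} - 29\right)^{2} = \left(-29 + \sqrt{30}\right)^{2}$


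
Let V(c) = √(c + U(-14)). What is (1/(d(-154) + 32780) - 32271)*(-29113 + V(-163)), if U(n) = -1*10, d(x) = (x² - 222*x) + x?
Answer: 85053444021077/90530 - 2921493629*I*√173/90530 ≈ 9.3951e+8 - 4.2446e+5*I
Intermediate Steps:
d(x) = x² - 221*x
U(n) = -10
V(c) = √(-10 + c) (V(c) = √(c - 10) = √(-10 + c))
(1/(d(-154) + 32780) - 32271)*(-29113 + V(-163)) = (1/(-154*(-221 - 154) + 32780) - 32271)*(-29113 + √(-10 - 163)) = (1/(-154*(-375) + 32780) - 32271)*(-29113 + √(-173)) = (1/(57750 + 32780) - 32271)*(-29113 + I*√173) = (1/90530 - 32271)*(-29113 + I*√173) = -2921493629*(-29113 + I*√173)/90530 = 85053444021077/90530 - 2921493629*I*√173/90530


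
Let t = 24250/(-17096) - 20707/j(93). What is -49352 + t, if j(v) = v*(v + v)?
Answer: -3648868260347/73931652 ≈ -49355.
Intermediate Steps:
j(v) = 2*v² (j(v) = v*(2*v) = 2*v²)
t = -193370843/73931652 (t = 24250/(-17096) - 20707/(2*93²) = 24250*(-1/17096) - 20707/(2*8649) = -12125/8548 - 20707/17298 = -193370843/73931652 ≈ -2.6155)
-49352 + t = -49352 - 193370843/73931652 = -3648868260347/73931652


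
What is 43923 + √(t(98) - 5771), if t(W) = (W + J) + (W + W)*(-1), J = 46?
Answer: 43923 + 3*I*√647 ≈ 43923.0 + 76.309*I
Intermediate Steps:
t(W) = 46 - W (t(W) = (W + 46) + (W + W)*(-1) = (46 + W) + (2*W)*(-1) = (46 + W) - 2*W = 46 - W)
43923 + √(t(98) - 5771) = 43923 + √((46 - 1*98) - 5771) = 43923 + √((46 - 98) - 5771) = 43923 + √(-52 - 5771) = 43923 + √(-5823) = 43923 + 3*I*√647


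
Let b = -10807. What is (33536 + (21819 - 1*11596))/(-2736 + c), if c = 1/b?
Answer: -472903513/29567953 ≈ -15.994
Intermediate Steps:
c = -1/10807 (c = 1/(-10807) = -1/10807 ≈ -9.2533e-5)
(33536 + (21819 - 1*11596))/(-2736 + c) = (33536 + (21819 - 1*11596))/(-2736 - 1/10807) = (33536 + (21819 - 11596))/(-29567953/10807) = (33536 + 10223)*(-10807/29567953) = 43759*(-10807/29567953) = -472903513/29567953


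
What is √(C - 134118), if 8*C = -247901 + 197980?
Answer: I*√2245730/4 ≈ 374.64*I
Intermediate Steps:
C = -49921/8 (C = (-247901 + 197980)/8 = (⅛)*(-49921) = -49921/8 ≈ -6240.1)
√(C - 134118) = √(-49921/8 - 134118) = √(-1122865/8) = I*√2245730/4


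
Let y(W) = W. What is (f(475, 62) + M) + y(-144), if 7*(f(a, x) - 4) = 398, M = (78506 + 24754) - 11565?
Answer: 641283/7 ≈ 91612.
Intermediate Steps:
M = 91695 (M = 103260 - 11565 = 91695)
f(a, x) = 426/7 (f(a, x) = 4 + (⅐)*398 = 4 + 398/7 = 426/7)
(f(475, 62) + M) + y(-144) = (426/7 + 91695) - 144 = 642291/7 - 144 = 641283/7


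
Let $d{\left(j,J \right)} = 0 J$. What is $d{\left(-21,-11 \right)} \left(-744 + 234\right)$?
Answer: $0$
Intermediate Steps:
$d{\left(j,J \right)} = 0$
$d{\left(-21,-11 \right)} \left(-744 + 234\right) = 0 \left(-744 + 234\right) = 0 \left(-510\right) = 0$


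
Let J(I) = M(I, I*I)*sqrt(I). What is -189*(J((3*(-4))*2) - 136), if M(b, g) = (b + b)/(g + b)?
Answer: 25704 + 756*I*sqrt(6)/23 ≈ 25704.0 + 80.514*I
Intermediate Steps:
M(b, g) = 2*b/(b + g) (M(b, g) = (2*b)/(b + g) = 2*b/(b + g))
J(I) = 2*I**(3/2)/(I + I**2) (J(I) = (2*I/(I + I*I))*sqrt(I) = (2*I/(I + I**2))*sqrt(I) = 2*I**(3/2)/(I + I**2))
-189*(J((3*(-4))*2) - 136) = -189*(2*sqrt((3*(-4))*2)/(1 + (3*(-4))*2) - 136) = -189*(2*sqrt(-12*2)/(1 - 12*2) - 136) = -189*(2*sqrt(-24)/(1 - 24) - 136) = -189*(2*(2*I*sqrt(6))/(-23) - 136) = -189*(2*(2*I*sqrt(6))*(-1/23) - 136) = -189*(-4*I*sqrt(6)/23 - 136) = -189*(-136 - 4*I*sqrt(6)/23) = 25704 + 756*I*sqrt(6)/23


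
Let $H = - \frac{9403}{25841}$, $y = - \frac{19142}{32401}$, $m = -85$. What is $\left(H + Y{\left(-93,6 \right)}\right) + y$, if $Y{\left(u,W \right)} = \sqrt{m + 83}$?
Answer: $- \frac{799315025}{837274241} + i \sqrt{2} \approx -0.95466 + 1.4142 i$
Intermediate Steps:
$y = - \frac{19142}{32401}$ ($y = \left(-19142\right) \frac{1}{32401} = - \frac{19142}{32401} \approx -0.59078$)
$H = - \frac{9403}{25841}$ ($H = \left(-9403\right) \frac{1}{25841} = - \frac{9403}{25841} \approx -0.36388$)
$Y{\left(u,W \right)} = i \sqrt{2}$ ($Y{\left(u,W \right)} = \sqrt{-85 + 83} = \sqrt{-2} = i \sqrt{2}$)
$\left(H + Y{\left(-93,6 \right)}\right) + y = \left(- \frac{9403}{25841} + i \sqrt{2}\right) - \frac{19142}{32401} = - \frac{799315025}{837274241} + i \sqrt{2}$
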